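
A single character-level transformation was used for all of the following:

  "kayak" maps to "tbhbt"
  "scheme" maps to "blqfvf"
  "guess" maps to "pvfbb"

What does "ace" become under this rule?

blf

Two shifts are in play — +1 for a/e/i/o/u, +9 for every other letter.
On ace: a(vowel)+1=b, c(cons)+9=l, e(vowel)+1=f.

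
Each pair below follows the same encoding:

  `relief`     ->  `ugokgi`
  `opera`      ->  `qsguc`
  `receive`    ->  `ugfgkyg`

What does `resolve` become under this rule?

ugvqoyg

The shift depends on letter class: consonant r→u is +3, but vowel e→g is +2. Two shifts are in play — +2 for a/e/i/o/u, +3 for every other letter.
On resolve: r(cons)+3=u, e(vowel)+2=g, s(cons)+3=v, o(vowel)+2=q, l(cons)+3=o, v(cons)+3=y, e(vowel)+2=g.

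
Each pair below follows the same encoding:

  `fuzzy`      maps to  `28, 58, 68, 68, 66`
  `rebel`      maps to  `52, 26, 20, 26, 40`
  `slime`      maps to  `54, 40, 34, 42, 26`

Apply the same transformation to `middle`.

42, 34, 24, 24, 40, 26

f(#6)→28 and u(#21)→58: differences scale by 2, so n = 2·pos + 16. Each letter becomes 2×(its alphabet position, a=1..z=26) + 16.
For middle: m=13→42, i=9→34, d=4→24, d=4→24, l=12→40, e=5→26.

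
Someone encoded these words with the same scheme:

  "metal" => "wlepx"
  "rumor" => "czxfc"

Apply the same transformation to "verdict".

entocpg

The output letters match the input read backwards, each shifted +11: metal reversed is latem. The word is reversed, then every letter is shifted forward by 11.
On verdict: reverse → tcidrev; then shift: t+11=e, c+11=n, i+11=t, d+11=o, r+11=c, e+11=p, v+11=g.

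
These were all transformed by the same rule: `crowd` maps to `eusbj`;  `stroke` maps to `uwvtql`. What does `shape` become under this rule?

In crowd: c→e is +2, r→u is +3, o→s is +4, w→b is +5 — the shift increases by 1 each position. Letter i (0-indexed) is shifted by i+2, so successive shifts are 2, 3, 4, ….
On shape: s+2=u, h+3=k, a+4=e, p+5=u, e+6=k.

ukeuk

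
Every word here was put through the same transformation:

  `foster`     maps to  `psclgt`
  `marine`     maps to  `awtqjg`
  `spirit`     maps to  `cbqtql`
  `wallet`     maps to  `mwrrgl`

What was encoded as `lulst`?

f(5)→p(15) and o(14)→s(18) fit y≡9x+22 (mod 26); the inverse of 9 mod 26 is 3. Treating letters as 0–25, the rule is x ↦ 9x + 22 (mod 26).
Undoing it on lulst: l(11)→3·(11−22)≡19=t; u(20)→3·(20−22)≡20=u; l(11)→3·(11−22)≡19=t; s(18)→3·(18−22)≡14=o; t(19)→3·(19−22)≡17=r (all mod 26).

tutor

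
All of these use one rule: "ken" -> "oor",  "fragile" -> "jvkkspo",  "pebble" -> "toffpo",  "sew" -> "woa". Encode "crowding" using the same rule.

gvyahsrk

Vowels shift forward by 10 and consonants shift forward by 4.
For crowding: c(cons)+4=g, r(cons)+4=v, o(vowel)+10=y, w(cons)+4=a, d(cons)+4=h, i(vowel)+10=s, n(cons)+4=r, g(cons)+4=k.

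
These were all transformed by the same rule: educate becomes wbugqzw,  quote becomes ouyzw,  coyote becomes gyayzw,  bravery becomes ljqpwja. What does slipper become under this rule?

encttwj

e(4)→w(22) and d(3)→b(1) fit y≡21x+16 (mod 26); the inverse of 21 mod 26 is 5. This is an affine cipher: with a=0,…,z=25, each position x becomes (21x+16) mod 26.
On slipper: s(18)→21·18+16≡4=e; l(11)→21·11+16≡13=n; i(8)→21·8+16≡2=c; p(15)→21·15+16≡19=t; p(15)→21·15+16≡19=t; e(4)→21·4+16≡22=w; r(17)→21·17+16≡9=j (all mod 26).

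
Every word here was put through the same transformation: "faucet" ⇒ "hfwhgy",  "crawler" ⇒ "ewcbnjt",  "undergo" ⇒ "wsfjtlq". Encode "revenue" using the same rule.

Shifts by position in faucet: pos 0: f→h (+2), pos 1: a→f (+5), pos 2: u→w (+2), pos 3: c→h (+5) — repeating every 2. The shifts repeat in a cycle of length 2: positions 0,1,… shift by +2, +5, then the pattern repeats.
For revenue: r+2=t, e+5=j, v+2=x, e+5=j, n+2=p, u+5=z, e+2=g.

tjxjpzg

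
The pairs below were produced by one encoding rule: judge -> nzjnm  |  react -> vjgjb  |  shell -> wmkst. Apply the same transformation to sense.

wjtzm

In judge: j→n is +4, u→z is +5, d→j is +6, g→n is +7 — the shift increases by 1 each position. Letter i (0-indexed) is shifted by i+4, so successive shifts are 4, 5, 6, ….
On sense: s+4=w, e+5=j, n+6=t, s+7=z, e+8=m.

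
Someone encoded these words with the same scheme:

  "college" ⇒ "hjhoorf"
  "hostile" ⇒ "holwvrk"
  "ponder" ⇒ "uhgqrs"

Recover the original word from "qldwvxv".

The output letters match the input read backwards, each shifted +3: college reversed is egelloc. The word is reversed, then every letter is shifted forward by 3.
Decoding qldwvxv: shift back: q−3=n, l−3=i, d−3=a, w−3=t, v−3=s, x−3=u, v−3=s → niatsus; then reverse → sustain.

sustain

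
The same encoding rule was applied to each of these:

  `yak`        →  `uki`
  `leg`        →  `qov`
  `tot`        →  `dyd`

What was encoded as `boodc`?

steer

Two steps: reverse the string, then apply a Caesar shift of +10.
Undoing it on boodc: shift back: b−10=r, o−10=e, o−10=e, d−10=t, c−10=s → reets; then reverse → steer.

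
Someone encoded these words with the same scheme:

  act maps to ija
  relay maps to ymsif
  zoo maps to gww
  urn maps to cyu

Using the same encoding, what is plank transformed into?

wsiur

Two shifts are in play — +8 for a/e/i/o/u, +7 for every other letter.
For plank: p(cons)+7=w, l(cons)+7=s, a(vowel)+8=i, n(cons)+7=u, k(cons)+7=r.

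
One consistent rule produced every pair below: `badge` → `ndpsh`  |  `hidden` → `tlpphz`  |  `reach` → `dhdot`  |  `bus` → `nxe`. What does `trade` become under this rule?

The shift depends on letter class: consonant b→n is +12, but vowel a→d is +3. The rule splits by letter class: vowels +3, consonants +12.
On trade: t(cons)+12=f, r(cons)+12=d, a(vowel)+3=d, d(cons)+12=p, e(vowel)+3=h.

fddph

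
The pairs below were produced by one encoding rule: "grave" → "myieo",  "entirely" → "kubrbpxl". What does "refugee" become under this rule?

xlndqpq

In grave: g→m is +6, r→y is +7, a→i is +8, v→e is +9 — the shift increases by 1 each position. Letter i (0-indexed) is shifted by i+6, so successive shifts are 6, 7, 8, ….
On refugee: r+6=x, e+7=l, f+8=n, u+9=d, g+10=q, e+11=p, e+12=q.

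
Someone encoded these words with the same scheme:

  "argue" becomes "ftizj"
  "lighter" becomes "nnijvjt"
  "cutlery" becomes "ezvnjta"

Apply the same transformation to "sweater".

uyjfvjt

The shift depends on letter class: consonant r→t is +2, but vowel a→f is +5. Vowels shift forward by 5 and consonants shift forward by 2.
Applying it to sweater: s(cons)+2=u, w(cons)+2=y, e(vowel)+5=j, a(vowel)+5=f, t(cons)+2=v, e(vowel)+5=j, r(cons)+2=t.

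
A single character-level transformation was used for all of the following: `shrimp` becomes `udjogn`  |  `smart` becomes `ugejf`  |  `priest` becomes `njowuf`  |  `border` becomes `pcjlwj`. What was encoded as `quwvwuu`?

s(18)→u(20) and h(7)→d(3) fit y≡11x+4 (mod 26); the inverse of 11 mod 26 is 19. This is an affine cipher: with a=0,…,z=25, each position x becomes (11x+4) mod 26.
Reversing it on quwvwuu: q(16)→19·(16−4)≡20=u; u(20)→19·(20−4)≡18=s; w(22)→19·(22−4)≡4=e; v(21)→19·(21−4)≡11=l; w(22)→19·(22−4)≡4=e; u(20)→19·(20−4)≡18=s; u(20)→19·(20−4)≡18=s (all mod 26).

useless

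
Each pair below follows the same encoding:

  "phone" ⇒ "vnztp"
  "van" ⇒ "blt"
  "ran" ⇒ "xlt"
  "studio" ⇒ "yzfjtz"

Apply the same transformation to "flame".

The shift depends on letter class: consonant p→v is +6, but vowel o→z is +11. Vowels shift forward by 11 and consonants shift forward by 6.
On flame: f(cons)+6=l, l(cons)+6=r, a(vowel)+11=l, m(cons)+6=s, e(vowel)+11=p.

lrlsp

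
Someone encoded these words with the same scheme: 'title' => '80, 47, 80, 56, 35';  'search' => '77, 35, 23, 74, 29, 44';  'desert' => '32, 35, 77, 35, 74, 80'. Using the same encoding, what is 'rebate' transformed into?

74, 35, 26, 23, 80, 35

t(#20)→80 and i(#9)→47: differences scale by 3, so n = 3·pos + 20. With a=1..z=26, the number is 3·pos + 20.
For rebate: r=18→74, e=5→35, b=2→26, a=1→23, t=20→80, e=5→35.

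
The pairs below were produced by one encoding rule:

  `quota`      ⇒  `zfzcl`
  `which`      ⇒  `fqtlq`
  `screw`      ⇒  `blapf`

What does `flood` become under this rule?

The shift depends on letter class: consonant q→z is +9, but vowel u→f is +11. Two shifts are in play — +11 for a/e/i/o/u, +9 for every other letter.
For flood: f(cons)+9=o, l(cons)+9=u, o(vowel)+11=z, o(vowel)+11=z, d(cons)+9=m.

ouzzm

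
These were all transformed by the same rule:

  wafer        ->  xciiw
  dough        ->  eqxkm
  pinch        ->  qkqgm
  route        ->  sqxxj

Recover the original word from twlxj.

In wafer: w→x is +1, a→c is +2, f→i is +3, e→i is +4 — the shift increases by 1 each position. Letter i (0-indexed) is shifted by i+1, so successive shifts are 1, 2, 3, ….
Undoing it on twlxj: t−1=s, w−2=u, l−3=i, x−4=t, j−5=e.

suite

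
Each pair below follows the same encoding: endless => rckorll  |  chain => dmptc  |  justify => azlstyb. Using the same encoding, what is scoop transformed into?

ldjjq

e(4)→r(17) and n(13)→c(2) fit y≡7x+15 (mod 26); the inverse of 7 mod 26 is 15. This is an affine cipher: with a=0,…,z=25, each position x becomes (7x+15) mod 26.
On scoop: s(18)→7·18+15≡11=l; c(2)→7·2+15≡3=d; o(14)→7·14+15≡9=j; o(14)→7·14+15≡9=j; p(15)→7·15+15≡16=q (all mod 26).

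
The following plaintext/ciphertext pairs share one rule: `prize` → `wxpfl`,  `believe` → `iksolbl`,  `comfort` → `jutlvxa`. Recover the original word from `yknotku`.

It's a Vigenère-style cipher with numeric key [7,6]: position i shifts by key[i mod 2].
Decoding yknotku: y−7=r, k−6=e, n−7=g, o−6=i, t−7=m, k−6=e, u−7=n.

regimen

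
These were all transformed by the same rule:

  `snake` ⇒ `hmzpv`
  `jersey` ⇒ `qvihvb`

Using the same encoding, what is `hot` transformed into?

Letters are reflected about the middle of the alphabet (position → 25−position): Atbash.
Applying it to hot: h↔s, o↔l, t↔g.

slg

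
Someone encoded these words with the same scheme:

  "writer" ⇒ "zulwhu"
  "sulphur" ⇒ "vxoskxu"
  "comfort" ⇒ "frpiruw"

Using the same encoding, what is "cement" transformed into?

It's a constant shift of +3 (ROT3).
On cement: c+3=f, e+3=h, m+3=p, e+3=h, n+3=q, t+3=w.

fhphqw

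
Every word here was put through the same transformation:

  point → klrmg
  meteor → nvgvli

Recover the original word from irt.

Letters are reflected about the middle of the alphabet (position → 25−position): Atbash.
Reversing it on irt: i↔r, r↔i, t↔g.

rig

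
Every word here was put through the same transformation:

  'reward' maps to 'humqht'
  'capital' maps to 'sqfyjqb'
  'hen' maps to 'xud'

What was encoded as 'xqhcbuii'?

Compare letters: r→h is +16, e→u is +16, w→m is +16 — a constant shift. Every letter moves 16 places later in the alphabet, wrapping around z→a.
Reversing it on xqhcbuii: x−16=h, q−16=a, h−16=r, c−16=m, b−16=l, u−16=e, i−16=s, i−16=s.

harmless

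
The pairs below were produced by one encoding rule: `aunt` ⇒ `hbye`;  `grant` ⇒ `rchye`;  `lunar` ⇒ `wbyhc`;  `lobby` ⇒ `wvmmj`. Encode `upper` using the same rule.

baalc

The shift depends on letter class: consonant n→y is +11, but vowel a→h is +7. The rule splits by letter class: vowels +7, consonants +11.
On upper: u(vowel)+7=b, p(cons)+11=a, p(cons)+11=a, e(vowel)+7=l, r(cons)+11=c.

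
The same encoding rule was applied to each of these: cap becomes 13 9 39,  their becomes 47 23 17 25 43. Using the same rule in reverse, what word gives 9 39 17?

ape

c(#3)→13 and a(#1)→9: differences scale by 2, so n = 2·pos + 7. The formula is n = 2×(alphabet index, a=1) + 7.
Reversing it on 9 39 17: 9→(9−7)÷2=1=a, 39→(39−7)÷2=16=p, 17→(17−7)÷2=5=e.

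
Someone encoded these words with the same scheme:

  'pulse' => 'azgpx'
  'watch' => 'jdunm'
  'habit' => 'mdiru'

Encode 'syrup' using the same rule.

p(15)→a(0) and u(20)→z(25) fit y≡5x+3 (mod 26); the inverse of 5 mod 26 is 21. Each letter's alphabet position (a=0..z=25) is mapped through 5·x+3 mod 26 — an affine cipher.
On syrup: s(18)→5·18+3≡15=p; y(24)→5·24+3≡19=t; r(17)→5·17+3≡10=k; u(20)→5·20+3≡25=z; p(15)→5·15+3≡0=a (all mod 26).

ptkza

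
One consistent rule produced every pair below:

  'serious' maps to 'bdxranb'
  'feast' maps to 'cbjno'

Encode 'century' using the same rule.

hadcwnl

The output letters match the input read backwards, each shifted +9: serious reversed is suoires. The word is reversed, then every letter is shifted forward by 9.
On century: reverse → yrutnec; then shift: y+9=h, r+9=a, u+9=d, t+9=c, n+9=w, e+9=n, c+9=l.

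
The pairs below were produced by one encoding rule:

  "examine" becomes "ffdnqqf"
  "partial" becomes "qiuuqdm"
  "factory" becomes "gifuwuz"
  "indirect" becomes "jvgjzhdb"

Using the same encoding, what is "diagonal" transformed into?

eqdhwqbt

Shifts by position in examine: pos 0: e→f (+1), pos 1: x→f (+8), pos 2: a→d (+3), pos 3: m→n (+1), pos 4: i→q (+8), pos 5: n→q (+3) — repeating every 3. It's a Vigenère-style cipher with numeric key [1,8,3]: position i shifts by key[i mod 3].
On diagonal: d+1=e, i+8=q, a+3=d, g+1=h, o+8=w, n+3=q, a+1=b, l+8=t.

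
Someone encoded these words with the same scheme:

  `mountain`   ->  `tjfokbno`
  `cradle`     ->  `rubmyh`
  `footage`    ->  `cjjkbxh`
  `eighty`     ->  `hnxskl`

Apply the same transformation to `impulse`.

m(12)→t(19) and o(14)→j(9) fit y≡21x+1 (mod 26); the inverse of 21 mod 26 is 5. This is an affine cipher: with a=0,…,z=25, each position x becomes (21x+1) mod 26.
For impulse: i(8)→21·8+1≡13=n; m(12)→21·12+1≡19=t; p(15)→21·15+1≡4=e; u(20)→21·20+1≡5=f; l(11)→21·11+1≡24=y; s(18)→21·18+1≡15=p; e(4)→21·4+1≡7=h (all mod 26).

ntefyph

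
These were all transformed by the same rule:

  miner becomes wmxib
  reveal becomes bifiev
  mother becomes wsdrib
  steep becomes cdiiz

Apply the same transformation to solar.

The shift depends on letter class: consonant m→w is +10, but vowel i→m is +4. The rule splits by letter class: vowels +4, consonants +10.
Applying it to solar: s(cons)+10=c, o(vowel)+4=s, l(cons)+10=v, a(vowel)+4=e, r(cons)+10=b.

csveb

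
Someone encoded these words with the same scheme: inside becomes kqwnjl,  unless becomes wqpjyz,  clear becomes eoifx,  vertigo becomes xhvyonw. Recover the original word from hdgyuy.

Each letter shifts forward by (position + 2), i.e. 2, 3, 4, … — the shift grows by one for each successive letter.
Decoding hdgyuy: h−2=f, d−3=a, g−4=c, y−5=t, u−6=o, y−7=r.

factor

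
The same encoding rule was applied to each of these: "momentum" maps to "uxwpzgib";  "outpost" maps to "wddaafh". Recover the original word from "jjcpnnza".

In momentum: m→u is +8, o→x is +9, m→w is +10, e→p is +11 — the shift increases by 1 each position. Letter i (0-indexed) is shifted by i+8, so successive shifts are 8, 9, 10, ….
Reversing it on jjcpnnza: j−8=b, j−9=a, c−10=s, p−11=e, n−12=b, n−13=a, z−14=l, a−15=l.

baseball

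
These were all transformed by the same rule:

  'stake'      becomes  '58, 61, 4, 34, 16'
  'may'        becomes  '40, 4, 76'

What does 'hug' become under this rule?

25, 64, 22

With a=1..z=26, the number is 3·pos + 1.
Applying it to hug: h=8→25, u=21→64, g=7→22.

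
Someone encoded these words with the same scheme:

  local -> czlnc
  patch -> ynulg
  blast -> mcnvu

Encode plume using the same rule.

Treating letters as 0–25, the rule is x ↦ 25x + 13 (mod 26).
On plume: p(15)→25·15+13≡24=y; l(11)→25·11+13≡2=c; u(20)→25·20+13≡19=t; m(12)→25·12+13≡1=b; e(4)→25·4+13≡9=j (all mod 26).

yctbj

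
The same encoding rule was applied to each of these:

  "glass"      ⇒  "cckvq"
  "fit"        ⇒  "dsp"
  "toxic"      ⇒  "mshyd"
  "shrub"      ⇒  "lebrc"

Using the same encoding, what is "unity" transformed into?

idsxe

The output letters match the input read backwards, each shifted +10: glass reversed is ssalg. The word is reversed, then every letter is shifted forward by 10.
For unity: reverse → ytinu; then shift: y+10=i, t+10=d, i+10=s, n+10=x, u+10=e.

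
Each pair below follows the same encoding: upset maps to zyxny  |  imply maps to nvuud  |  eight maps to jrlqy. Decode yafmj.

Shifts by position in upset: pos 0: u→z (+5), pos 1: p→y (+9), pos 2: s→x (+5), pos 3: e→n (+9) — repeating every 2. It's a Vigenère-style cipher with numeric key [5,9]: position i shifts by key[i mod 2].
Reversing it on yafmj: y−5=t, a−9=r, f−5=a, m−9=d, j−5=e.

trade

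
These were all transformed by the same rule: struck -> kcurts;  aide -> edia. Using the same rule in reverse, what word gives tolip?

The word is simply reversed.
Reversing it on tolip: then reverse → pilot.

pilot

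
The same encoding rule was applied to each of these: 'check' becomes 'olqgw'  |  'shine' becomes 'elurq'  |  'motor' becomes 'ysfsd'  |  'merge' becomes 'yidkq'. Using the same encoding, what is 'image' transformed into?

Shifts by position in check: pos 0: c→o (+12), pos 1: h→l (+4), pos 2: e→q (+12), pos 3: c→g (+4) — repeating every 2. A repeating key of period 2 is used — shifts +12, +4 over and over.
For image: i+12=u, m+4=q, a+12=m, g+4=k, e+12=q.

uqmkq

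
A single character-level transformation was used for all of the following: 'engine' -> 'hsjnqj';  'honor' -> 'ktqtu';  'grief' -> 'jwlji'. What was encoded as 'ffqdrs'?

canyon

Shifts by position in engine: pos 0: e→h (+3), pos 1: n→s (+5), pos 2: g→j (+3), pos 3: i→n (+5) — repeating every 2. The shifts repeat in a cycle of length 2: positions 0,1,… shift by +3, +5, then the pattern repeats.
Undoing it on ffqdrs: f−3=c, f−5=a, q−3=n, d−5=y, r−3=o, s−5=n.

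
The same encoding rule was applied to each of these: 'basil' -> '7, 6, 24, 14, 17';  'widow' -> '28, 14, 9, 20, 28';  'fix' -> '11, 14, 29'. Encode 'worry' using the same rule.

28, 20, 23, 23, 30

Letters become their 1-based position plus 5 (so a→6, b→7, …).
On worry: w=23→28, o=15→20, r=18→23, r=18→23, y=25→30.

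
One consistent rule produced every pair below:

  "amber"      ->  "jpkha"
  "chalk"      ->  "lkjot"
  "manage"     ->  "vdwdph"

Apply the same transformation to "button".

Shifts by position in amber: pos 0: a→j (+9), pos 1: m→p (+3), pos 2: b→k (+9), pos 3: e→h (+3) — repeating every 2. The shifts repeat in a cycle of length 2: positions 0,1,… shift by +9, +3, then the pattern repeats.
For button: b+9=k, u+3=x, t+9=c, t+3=w, o+9=x, n+3=q.

kxcwxq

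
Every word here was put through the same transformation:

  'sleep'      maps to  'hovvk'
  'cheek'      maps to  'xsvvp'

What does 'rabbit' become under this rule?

Each pair mirrors across the alphabet (s↔h, l↔o, e↔v): positions sum to 25. Each letter is replaced by its mirror in the alphabet: a↔z, b↔y, c↔x, and so on (the Atbash cipher).
Applying it to rabbit: r↔i, a↔z, b↔y, b↔y, i↔r, t↔g.

izyyrg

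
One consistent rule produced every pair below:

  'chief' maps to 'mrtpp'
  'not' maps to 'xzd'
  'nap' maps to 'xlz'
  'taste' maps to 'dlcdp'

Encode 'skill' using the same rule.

The shift depends on letter class: consonant c→m is +10, but vowel i→t is +11. The rule splits by letter class: vowels +11, consonants +10.
For skill: s(cons)+10=c, k(cons)+10=u, i(vowel)+11=t, l(cons)+10=v, l(cons)+10=v.

cutvv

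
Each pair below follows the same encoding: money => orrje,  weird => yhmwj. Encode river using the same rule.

tlzjx

In money: m→o is +2, o→r is +3, n→r is +4, e→j is +5 — the shift increases by 1 each position. The shift increases by 1 at each position, starting from +2: 2, 3, 4, ….
For river: r+2=t, i+3=l, v+4=z, e+5=j, r+6=x.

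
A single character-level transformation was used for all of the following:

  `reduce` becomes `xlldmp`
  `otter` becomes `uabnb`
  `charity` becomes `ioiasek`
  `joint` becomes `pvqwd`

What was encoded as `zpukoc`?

In reduce: r→x is +6, e→l is +7, d→l is +8, u→d is +9 — the shift increases by 1 each position. Letter i (0-indexed) is shifted by i+6, so successive shifts are 6, 7, 8, ….
Undoing it on zpukoc: z−6=t, p−7=i, u−8=m, k−9=b, o−10=e, c−11=r.

timber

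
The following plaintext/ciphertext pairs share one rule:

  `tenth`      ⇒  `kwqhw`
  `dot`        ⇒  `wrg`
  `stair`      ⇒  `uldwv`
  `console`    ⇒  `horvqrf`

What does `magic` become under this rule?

fljdp

The output letters match the input read backwards, each shifted +3: tenth reversed is htnet. Read the word backwards and shift each letter +3.
Applying it to magic: reverse → cigam; then shift: c+3=f, i+3=l, g+3=j, a+3=d, m+3=p.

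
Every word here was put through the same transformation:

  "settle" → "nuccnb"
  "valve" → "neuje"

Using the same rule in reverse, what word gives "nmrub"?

slide

The output letters match the input read backwards, each shifted +9: settle reversed is elttes. Two steps: reverse the string, then apply a Caesar shift of +9.
Undoing it on nmrub: shift back: n−9=e, m−9=d, r−9=i, u−9=l, b−9=s → edils; then reverse → slide.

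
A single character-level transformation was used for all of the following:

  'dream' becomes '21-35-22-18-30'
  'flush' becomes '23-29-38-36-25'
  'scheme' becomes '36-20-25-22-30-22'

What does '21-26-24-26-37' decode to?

digit

Letters become their 1-based position plus 17 (so a→18, b→19, …).
Reversing it on 21-26-24-26-37: 21→(21−17)÷1=4=d, 26→(26−17)÷1=9=i, 24→(24−17)÷1=7=g, 26→(26−17)÷1=9=i, 37→(37−17)÷1=20=t.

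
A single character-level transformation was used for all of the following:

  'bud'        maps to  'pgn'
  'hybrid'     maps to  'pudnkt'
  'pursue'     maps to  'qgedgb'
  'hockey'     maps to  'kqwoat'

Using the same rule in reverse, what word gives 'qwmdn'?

brake

Read the word backwards and shift each letter +12.
Reversing it on qwmdn: shift back: q−12=e, w−12=k, m−12=a, d−12=r, n−12=b → ekarb; then reverse → brake.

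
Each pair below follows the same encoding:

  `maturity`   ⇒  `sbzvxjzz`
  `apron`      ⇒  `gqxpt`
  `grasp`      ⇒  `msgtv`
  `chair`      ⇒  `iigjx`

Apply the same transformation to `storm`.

Shifts by position in maturity: pos 0: m→s (+6), pos 1: a→b (+1), pos 2: t→z (+6), pos 3: u→v (+1) — repeating every 2. A repeating key of period 2 is used — shifts +6, +1 over and over.
On storm: s+6=y, t+1=u, o+6=u, r+1=s, m+6=s.

yuuss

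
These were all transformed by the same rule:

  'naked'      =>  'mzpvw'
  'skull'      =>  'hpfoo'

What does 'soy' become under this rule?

hlb

Letters are reflected about the middle of the alphabet (position → 25−position): Atbash.
Applying it to soy: s↔h, o↔l, y↔b.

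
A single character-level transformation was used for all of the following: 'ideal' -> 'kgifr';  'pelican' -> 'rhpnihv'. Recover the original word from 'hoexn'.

flash

In ideal: i→k is +2, d→g is +3, e→i is +4, a→f is +5 — the shift increases by 1 each position. The shift increases by 1 at each position, starting from +2: 2, 3, 4, ….
Decoding hoexn: h−2=f, o−3=l, e−4=a, x−5=s, n−6=h.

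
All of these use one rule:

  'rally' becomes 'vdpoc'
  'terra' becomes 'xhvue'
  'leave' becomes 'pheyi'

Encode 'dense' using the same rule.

hhrvi

Shifts by position in rally: pos 0: r→v (+4), pos 1: a→d (+3), pos 2: l→p (+4), pos 3: l→o (+3) — repeating every 2. The shifts repeat in a cycle of length 2: positions 0,1,… shift by +4, +3, then the pattern repeats.
On dense: d+4=h, e+3=h, n+4=r, s+3=v, e+4=i.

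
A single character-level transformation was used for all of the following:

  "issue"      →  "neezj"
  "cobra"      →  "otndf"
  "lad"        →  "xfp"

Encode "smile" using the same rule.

The shift depends on letter class: consonant s→e is +12, but vowel i→n is +5. The rule splits by letter class: vowels +5, consonants +12.
For smile: s(cons)+12=e, m(cons)+12=y, i(vowel)+5=n, l(cons)+12=x, e(vowel)+5=j.

eynxj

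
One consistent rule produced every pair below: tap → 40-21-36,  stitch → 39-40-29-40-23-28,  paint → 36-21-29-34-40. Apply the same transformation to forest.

t is letter #20 and maps to 40: an offset of 20. Letters become their 1-based position plus 20 (so a→21, b→22, …).
On forest: f=6→26, o=15→35, r=18→38, e=5→25, s=19→39, t=20→40.

26-35-38-25-39-40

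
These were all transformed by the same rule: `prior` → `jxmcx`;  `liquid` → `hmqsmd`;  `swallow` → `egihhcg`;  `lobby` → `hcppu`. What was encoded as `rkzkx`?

fever

p(15)→j(9) and r(17)→x(23) fit y≡7x+8 (mod 26); the inverse of 7 mod 26 is 15. This is an affine cipher: with a=0,…,z=25, each position x becomes (7x+8) mod 26.
Decoding rkzkx: r(17)→15·(17−8)≡5=f; k(10)→15·(10−8)≡4=e; z(25)→15·(25−8)≡21=v; k(10)→15·(10−8)≡4=e; x(23)→15·(23−8)≡17=r (all mod 26).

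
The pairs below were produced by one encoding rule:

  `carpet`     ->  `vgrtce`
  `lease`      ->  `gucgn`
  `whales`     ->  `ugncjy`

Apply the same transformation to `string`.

ipktvu

Read the word backwards and shift each letter +2.
Applying it to string: reverse → gnirts; then shift: g+2=i, n+2=p, i+2=k, r+2=t, t+2=v, s+2=u.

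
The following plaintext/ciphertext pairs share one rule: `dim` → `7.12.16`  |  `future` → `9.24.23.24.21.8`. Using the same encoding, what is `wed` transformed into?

Each letter is replaced by its alphabet position (a=1..z=26) + 3.
On wed: w=23→26, e=5→8, d=4→7.

26.8.7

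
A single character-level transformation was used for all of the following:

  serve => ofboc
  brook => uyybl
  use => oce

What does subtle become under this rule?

Two steps: reverse the string, then apply a Caesar shift of +10.
Applying it to subtle: reverse → eltbus; then shift: e+10=o, l+10=v, t+10=d, b+10=l, u+10=e, s+10=c.

ovdlec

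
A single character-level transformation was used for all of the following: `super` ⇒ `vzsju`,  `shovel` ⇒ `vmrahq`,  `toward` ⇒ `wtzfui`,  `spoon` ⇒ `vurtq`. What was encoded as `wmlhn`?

A repeating key of period 2 is used — shifts +3, +5 over and over.
Reversing it on wmlhn: w−3=t, m−5=h, l−3=i, h−5=c, n−3=k.

thick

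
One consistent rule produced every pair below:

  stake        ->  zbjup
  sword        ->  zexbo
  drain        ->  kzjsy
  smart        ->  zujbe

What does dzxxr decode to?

Letter i (0-indexed) is shifted by i+7, so successive shifts are 7, 8, 9, ….
Reversing it on dzxxr: d−7=w, z−8=r, x−9=o, x−10=n, r−11=g.

wrong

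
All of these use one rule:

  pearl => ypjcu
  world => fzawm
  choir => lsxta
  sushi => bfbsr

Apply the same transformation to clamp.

lwjxy

Shifts by position in pearl: pos 0: p→y (+9), pos 1: e→p (+11), pos 2: a→j (+9), pos 3: r→c (+11) — repeating every 2. A repeating key of period 2 is used — shifts +9, +11 over and over.
For clamp: c+9=l, l+11=w, a+9=j, m+11=x, p+9=y.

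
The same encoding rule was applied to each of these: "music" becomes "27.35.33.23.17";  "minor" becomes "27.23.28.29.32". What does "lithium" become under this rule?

m is letter #13 and maps to 27: an offset of 14. Each letter is replaced by its alphabet position (a=1..z=26) + 14.
On lithium: l=12→26, i=9→23, t=20→34, h=8→22, i=9→23, u=21→35, m=13→27.

26.23.34.22.23.35.27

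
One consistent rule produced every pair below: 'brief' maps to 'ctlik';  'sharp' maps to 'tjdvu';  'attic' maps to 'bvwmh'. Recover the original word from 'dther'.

cream

In brief: b→c is +1, r→t is +2, i→l is +3, e→i is +4 — the shift increases by 1 each position. Each letter shifts forward by (position + 1), i.e. 1, 2, 3, … — the shift grows by one for each successive letter.
Reversing it on dther: d−1=c, t−2=r, h−3=e, e−4=a, r−5=m.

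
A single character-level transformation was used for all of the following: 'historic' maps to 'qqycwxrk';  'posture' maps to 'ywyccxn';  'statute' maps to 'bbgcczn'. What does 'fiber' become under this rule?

Shifts by position in historic: pos 0: h→q (+9), pos 1: i→q (+8), pos 2: s→y (+6), pos 3: t→c (+9), pos 4: o→w (+8), pos 5: r→x (+6) — repeating every 3. A repeating key of period 3 is used — shifts +9, +8, +6 over and over.
On fiber: f+9=o, i+8=q, b+6=h, e+9=n, r+8=z.

oqhnz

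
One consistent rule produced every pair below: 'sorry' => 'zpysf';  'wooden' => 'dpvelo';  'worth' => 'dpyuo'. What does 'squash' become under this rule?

zrbbzi

Shifts by position in sorry: pos 0: s→z (+7), pos 1: o→p (+1), pos 2: r→y (+7), pos 3: r→s (+1) — repeating every 2. The shifts repeat in a cycle of length 2: positions 0,1,… shift by +7, +1, then the pattern repeats.
For squash: s+7=z, q+1=r, u+7=b, a+1=b, s+7=z, h+1=i.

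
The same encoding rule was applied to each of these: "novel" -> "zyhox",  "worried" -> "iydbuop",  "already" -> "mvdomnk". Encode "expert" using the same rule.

qhbodd

Shifts by position in novel: pos 0: n→z (+12), pos 1: o→y (+10), pos 2: v→h (+12), pos 3: e→o (+10) — repeating every 2. A repeating key of period 2 is used — shifts +12, +10 over and over.
On expert: e+12=q, x+10=h, p+12=b, e+10=o, r+12=d, t+10=d.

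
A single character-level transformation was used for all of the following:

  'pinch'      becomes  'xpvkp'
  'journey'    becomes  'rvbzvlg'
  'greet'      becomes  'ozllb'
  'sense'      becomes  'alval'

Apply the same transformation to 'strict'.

The shift depends on letter class: consonant p→x is +8, but vowel i→p is +7. Vowels shift forward by 7 and consonants shift forward by 8.
On strict: s(cons)+8=a, t(cons)+8=b, r(cons)+8=z, i(vowel)+7=p, c(cons)+8=k, t(cons)+8=b.

abzpkb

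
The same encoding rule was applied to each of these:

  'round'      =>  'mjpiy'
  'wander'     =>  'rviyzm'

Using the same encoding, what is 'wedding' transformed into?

Compare letters: r→m is +21, o→j is +21, u→p is +21 — a constant shift. Every letter moves 21 places later in the alphabet, wrapping around z→a.
Applying it to wedding: w+21=r, e+21=z, d+21=y, d+21=y, i+21=d, n+21=i, g+21=b.

rzyydib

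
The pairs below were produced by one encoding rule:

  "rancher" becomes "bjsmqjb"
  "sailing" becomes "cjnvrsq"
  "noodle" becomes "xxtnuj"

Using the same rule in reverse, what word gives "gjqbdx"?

Shifts by position in rancher: pos 0: r→b (+10), pos 1: a→j (+9), pos 2: n→s (+5), pos 3: c→m (+10), pos 4: h→q (+9), pos 5: e→j (+5) — repeating every 3. It's a Vigenère-style cipher with numeric key [10,9,5]: position i shifts by key[i mod 3].
Reversing it on gjqbdx: g−10=w, j−9=a, q−5=l, b−10=r, d−9=u, x−5=s.

walrus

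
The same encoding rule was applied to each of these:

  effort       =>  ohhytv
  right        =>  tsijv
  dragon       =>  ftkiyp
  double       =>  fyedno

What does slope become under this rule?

The shift depends on letter class: consonant f→h is +2, but vowel e→o is +10. The rule splits by letter class: vowels +10, consonants +2.
On slope: s(cons)+2=u, l(cons)+2=n, o(vowel)+10=y, p(cons)+2=r, e(vowel)+10=o.

unyro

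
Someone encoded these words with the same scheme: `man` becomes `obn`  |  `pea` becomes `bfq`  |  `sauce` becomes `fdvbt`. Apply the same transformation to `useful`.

mvgftv

The word is reversed, then every letter is shifted forward by 1.
For useful: reverse → lufesu; then shift: l+1=m, u+1=v, f+1=g, e+1=f, s+1=t, u+1=v.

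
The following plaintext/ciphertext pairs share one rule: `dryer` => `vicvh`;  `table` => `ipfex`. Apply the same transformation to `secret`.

xivgiw

The output letters match the input read backwards, each shifted +4: dryer reversed is reyrd. Two steps: reverse the string, then apply a Caesar shift of +4.
For secret: reverse → terces; then shift: t+4=x, e+4=i, r+4=v, c+4=g, e+4=i, s+4=w.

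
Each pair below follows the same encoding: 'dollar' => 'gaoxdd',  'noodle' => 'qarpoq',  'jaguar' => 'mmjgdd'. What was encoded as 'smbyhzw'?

payment

Shifts by position in dollar: pos 0: d→g (+3), pos 1: o→a (+12), pos 2: l→o (+3), pos 3: l→x (+12) — repeating every 2. It's a Vigenère-style cipher with numeric key [3,12]: position i shifts by key[i mod 2].
Decoding smbyhzw: s−3=p, m−12=a, b−3=y, y−12=m, h−3=e, z−12=n, w−3=t.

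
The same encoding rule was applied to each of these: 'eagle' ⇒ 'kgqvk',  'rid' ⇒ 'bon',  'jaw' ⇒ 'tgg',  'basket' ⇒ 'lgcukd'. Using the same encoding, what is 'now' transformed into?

The rule splits by letter class: vowels +6, consonants +10.
For now: n(cons)+10=x, o(vowel)+6=u, w(cons)+10=g.

xug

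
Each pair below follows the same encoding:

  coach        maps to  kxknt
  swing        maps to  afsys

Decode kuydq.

close

Each letter shifts forward by (position + 8), i.e. 8, 9, 10, … — the shift grows by one for each successive letter.
Reversing it on kuydq: k−8=c, u−9=l, y−10=o, d−11=s, q−12=e.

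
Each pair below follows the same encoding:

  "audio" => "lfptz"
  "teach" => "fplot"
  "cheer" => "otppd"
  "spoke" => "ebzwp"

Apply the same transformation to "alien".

lxtpz

The shift depends on letter class: consonant d→p is +12, but vowel a→l is +11. Two shifts are in play — +11 for a/e/i/o/u, +12 for every other letter.
For alien: a(vowel)+11=l, l(cons)+12=x, i(vowel)+11=t, e(vowel)+11=p, n(cons)+12=z.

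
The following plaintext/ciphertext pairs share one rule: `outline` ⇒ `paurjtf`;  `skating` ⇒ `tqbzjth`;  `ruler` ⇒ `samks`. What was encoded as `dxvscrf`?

Shifts by position in outline: pos 0: o→p (+1), pos 1: u→a (+6), pos 2: t→u (+1), pos 3: l→r (+6) — repeating every 2. The shifts repeat in a cycle of length 2: positions 0,1,… shift by +1, +6, then the pattern repeats.
Decoding dxvscrf: d−1=c, x−6=r, v−1=u, s−6=m, c−1=b, r−6=l, f−1=e.

crumble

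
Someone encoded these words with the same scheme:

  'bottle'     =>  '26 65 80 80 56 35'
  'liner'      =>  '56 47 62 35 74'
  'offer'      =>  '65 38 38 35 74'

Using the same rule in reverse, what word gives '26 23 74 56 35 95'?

b(#2)→26 and o(#15)→65: differences scale by 3, so n = 3·pos + 20. The formula is n = 3×(alphabet index, a=1) + 20.
Decoding 26 23 74 56 35 95: 26→(26−20)÷3=2=b, 23→(23−20)÷3=1=a, 74→(74−20)÷3=18=r, 56→(56−20)÷3=12=l, 35→(35−20)÷3=5=e, 95→(95−20)÷3=25=y.

barley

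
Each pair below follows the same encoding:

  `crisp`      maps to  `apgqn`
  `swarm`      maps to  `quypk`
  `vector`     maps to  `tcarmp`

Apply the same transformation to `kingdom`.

iglebmk

Compare letters: c→a is +24, r→p is +24, i→g is +24 — a constant shift. Every letter moves 24 places later in the alphabet, wrapping around z→a.
For kingdom: k+24=i, i+24=g, n+24=l, g+24=e, d+24=b, o+24=m, m+24=k.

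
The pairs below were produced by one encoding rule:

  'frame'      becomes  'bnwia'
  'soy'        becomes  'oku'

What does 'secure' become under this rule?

Every letter moves 22 places later in the alphabet, wrapping around z→a.
For secure: s+22=o, e+22=a, c+22=y, u+22=q, r+22=n, e+22=a.

oayqna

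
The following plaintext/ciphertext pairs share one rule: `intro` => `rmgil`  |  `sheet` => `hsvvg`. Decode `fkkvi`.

upper

Each pair mirrors across the alphabet (i↔r, n↔m, t↔g): positions sum to 25. This is the alphabet-reversal cipher (Atbash): a becomes z, b becomes y, etc.
Decoding fkkvi: f↔u, k↔p, k↔p, v↔e, i↔r.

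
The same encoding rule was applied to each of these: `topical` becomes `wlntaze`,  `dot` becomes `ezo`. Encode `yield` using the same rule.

The output letters match the input read backwards, each shifted +11: topical reversed is lacipot. Two steps: reverse the string, then apply a Caesar shift of +11.
On yield: reverse → dleiy; then shift: d+11=o, l+11=w, e+11=p, i+11=t, y+11=j.

owptj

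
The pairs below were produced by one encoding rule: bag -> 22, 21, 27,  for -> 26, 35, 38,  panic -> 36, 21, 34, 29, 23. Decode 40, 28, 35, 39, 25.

those

b is letter #2 and maps to 22: an offset of 20. Letters become their 1-based position plus 20 (so a→21, b→22, …).
Undoing it on 40, 28, 35, 39, 25: 40→(40−20)÷1=20=t, 28→(28−20)÷1=8=h, 35→(35−20)÷1=15=o, 39→(39−20)÷1=19=s, 25→(25−20)÷1=5=e.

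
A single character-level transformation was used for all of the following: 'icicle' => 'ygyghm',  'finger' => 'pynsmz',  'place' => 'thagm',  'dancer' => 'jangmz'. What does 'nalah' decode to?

Treating letters as 0–25, the rule is x ↦ 3x + 0 (mod 26).
Decoding nalah: n(13)→9·(13−0)≡13=n; a(0)→9·(0−0)≡0=a; l(11)→9·(11−0)≡21=v; a(0)→9·(0−0)≡0=a; h(7)→9·(7−0)≡11=l (all mod 26).

naval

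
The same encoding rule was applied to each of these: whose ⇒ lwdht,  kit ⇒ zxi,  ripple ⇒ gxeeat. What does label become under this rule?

apqta

Compare letters: w→l is +15, h→w is +15, o→d is +15 — a constant shift. This is a Caesar cipher with shift 15.
For label: l+15=a, a+15=p, b+15=q, e+15=t, l+15=a.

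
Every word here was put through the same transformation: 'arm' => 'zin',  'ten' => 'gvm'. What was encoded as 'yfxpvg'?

bucket

Letters are reflected about the middle of the alphabet (position → 25−position): Atbash.
Decoding yfxpvg: y↔b, f↔u, x↔c, p↔k, v↔e, g↔t.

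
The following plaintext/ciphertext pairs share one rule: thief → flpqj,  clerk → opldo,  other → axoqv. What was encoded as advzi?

Shifts by position in thief: pos 0: t→f (+12), pos 1: h→l (+4), pos 2: i→p (+7), pos 3: e→q (+12), pos 4: f→j (+4) — repeating every 3. The shifts repeat in a cycle of length 3: positions 0,1,… shift by +12, +4, +7, then the pattern repeats.
Decoding advzi: a−12=o, d−4=z, v−7=o, z−12=n, i−4=e.

ozone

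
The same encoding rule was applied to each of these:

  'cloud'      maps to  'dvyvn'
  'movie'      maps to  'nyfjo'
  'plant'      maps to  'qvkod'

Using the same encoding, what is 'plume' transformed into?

qveno

It's a Vigenère-style cipher with numeric key [1,10,10]: position i shifts by key[i mod 3].
Applying it to plume: p+1=q, l+10=v, u+10=e, m+1=n, e+10=o.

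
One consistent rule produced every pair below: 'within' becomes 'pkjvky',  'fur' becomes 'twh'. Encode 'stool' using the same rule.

nqqvu

The output letters match the input read backwards, each shifted +2: within reversed is nihtiw. The word is reversed, then every letter is shifted forward by 2.
On stool: reverse → loots; then shift: l+2=n, o+2=q, o+2=q, t+2=v, s+2=u.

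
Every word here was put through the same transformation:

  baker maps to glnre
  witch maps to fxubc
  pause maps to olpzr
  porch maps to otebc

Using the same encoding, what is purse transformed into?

b(1)→g(6) and a(0)→l(11) fit y≡21x+11 (mod 26); the inverse of 21 mod 26 is 5. Each letter's alphabet position (a=0..z=25) is mapped through 21·x+11 mod 26 — an affine cipher.
For purse: p(15)→21·15+11≡14=o; u(20)→21·20+11≡15=p; r(17)→21·17+11≡4=e; s(18)→21·18+11≡25=z; e(4)→21·4+11≡17=r (all mod 26).

opezr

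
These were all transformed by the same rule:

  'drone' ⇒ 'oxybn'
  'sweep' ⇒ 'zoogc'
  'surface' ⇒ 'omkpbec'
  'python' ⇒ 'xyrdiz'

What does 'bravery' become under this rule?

ibofkbl

The output letters match the input read backwards, each shifted +10: drone reversed is enord. The word is reversed, then every letter is shifted forward by 10.
Applying it to bravery: reverse → yrevarb; then shift: y+10=i, r+10=b, e+10=o, v+10=f, a+10=k, r+10=b, b+10=l.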